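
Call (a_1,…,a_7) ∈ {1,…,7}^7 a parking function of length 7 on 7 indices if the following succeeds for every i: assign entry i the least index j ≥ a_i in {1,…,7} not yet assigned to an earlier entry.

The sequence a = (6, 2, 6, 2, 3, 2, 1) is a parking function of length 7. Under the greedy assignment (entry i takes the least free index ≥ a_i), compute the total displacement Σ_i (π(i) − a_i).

6

Σπ = 7·8/2 = 28 (π permutes [7]); Σa = 6+2+6+2+3+2+1 = 22; disp = 28−22 = 6.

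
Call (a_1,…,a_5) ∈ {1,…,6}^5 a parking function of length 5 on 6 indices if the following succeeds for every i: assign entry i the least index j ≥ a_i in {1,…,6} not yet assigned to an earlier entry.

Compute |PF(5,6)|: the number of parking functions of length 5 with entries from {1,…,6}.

|PF(5,6)| = (6+1−5)·(6+1)^{5−1} = 2×2401 = 4802 [KW]
Check (5,2,4,3,1) → sorted (1,2,3,4,5): b_i ≤ 1+i ∀i, a PF.

4802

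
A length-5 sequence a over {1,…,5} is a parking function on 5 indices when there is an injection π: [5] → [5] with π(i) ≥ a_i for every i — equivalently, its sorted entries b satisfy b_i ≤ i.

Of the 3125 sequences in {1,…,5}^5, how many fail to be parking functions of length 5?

1829

Count = 1·6^4 = 1×1296 = 1296 (Pollak)
Example (2,1,5,2,5) → sorted (1,2,2,5,5): b_4=5>4, not a PF.
Total 3125; non-PF = 3125−1296 = 1829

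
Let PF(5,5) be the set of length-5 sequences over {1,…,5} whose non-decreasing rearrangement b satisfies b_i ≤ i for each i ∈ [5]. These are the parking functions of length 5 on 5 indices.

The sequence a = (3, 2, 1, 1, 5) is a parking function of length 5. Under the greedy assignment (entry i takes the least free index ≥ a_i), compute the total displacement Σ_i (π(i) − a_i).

Σπ = 5·6/2 = 15 (π permutes [5]); Σa = 3+2+1+1+5 = 12; disp = 15−12 = 3.

3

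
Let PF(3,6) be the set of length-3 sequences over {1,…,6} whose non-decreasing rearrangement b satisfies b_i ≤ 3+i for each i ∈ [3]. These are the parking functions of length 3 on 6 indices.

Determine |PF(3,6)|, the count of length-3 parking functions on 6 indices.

#PF = (6+1−3)·(6+1)^{3−1} = 4×49 = 196
E.g. (3,1,4) → sorted (1,3,4): b_i ≤ 3+i ∀i, a PF.

196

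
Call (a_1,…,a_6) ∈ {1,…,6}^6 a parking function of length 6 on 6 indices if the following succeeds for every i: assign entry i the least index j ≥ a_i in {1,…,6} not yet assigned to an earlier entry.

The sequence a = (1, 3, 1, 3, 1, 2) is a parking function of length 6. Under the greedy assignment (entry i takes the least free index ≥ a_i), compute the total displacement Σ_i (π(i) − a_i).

Σπ(i) = 1+…+6 = 21; Σa = 1+3+1+3+1+2 = 11; disp = 21−11 = 10.

10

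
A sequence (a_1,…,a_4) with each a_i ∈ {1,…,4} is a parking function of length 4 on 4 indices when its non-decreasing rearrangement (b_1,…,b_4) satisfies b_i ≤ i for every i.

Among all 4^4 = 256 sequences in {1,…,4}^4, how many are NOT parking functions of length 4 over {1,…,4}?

131

|PF| = (5−4)·5^(4−1) = 1·125 = 125 [KW]
One tuple (4,4,3,4) → sorted (3,4,4,4): b_1=3>1, not a PF.
Total 256; non-PF = 256−125 = 131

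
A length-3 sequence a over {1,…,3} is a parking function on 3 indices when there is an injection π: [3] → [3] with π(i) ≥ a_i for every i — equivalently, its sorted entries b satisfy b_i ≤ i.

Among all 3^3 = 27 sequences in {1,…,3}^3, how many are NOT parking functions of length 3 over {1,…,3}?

|PF(3,3)| = (3+1−3)·(3+1)^{3−1} = 1×16 = 16 (Konheim–Weiss)
E.g. (3,3,3) → sorted (3,3,3): b_1=3>1, not a PF.
So 27 − 16 = 11 fail.

11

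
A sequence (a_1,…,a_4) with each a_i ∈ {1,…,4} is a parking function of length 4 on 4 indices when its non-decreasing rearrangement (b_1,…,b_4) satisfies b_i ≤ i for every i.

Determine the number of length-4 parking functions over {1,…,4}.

125

#PF = (5−4)·5^(4−1) = 1 · 125 = 125 (Konheim–Weiss)
Example (3,1,4,2) → sorted (1,2,3,4): b_i ≤ i ∀i, a PF.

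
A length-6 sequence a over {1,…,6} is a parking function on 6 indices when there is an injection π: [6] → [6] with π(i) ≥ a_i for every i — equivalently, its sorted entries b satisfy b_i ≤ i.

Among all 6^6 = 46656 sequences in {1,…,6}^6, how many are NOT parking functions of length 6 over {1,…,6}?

29849

|PF(6,6)| = (6+1−6)·(6+1)^{6−1} = 1×16807 = 16807 (Konheim–Weiss)
Check (4,2,4,6,3,6) → sorted (2,3,4,4,6,6): b_1=2>1, not a PF.
So 46656 − 16807 = 29849 fail.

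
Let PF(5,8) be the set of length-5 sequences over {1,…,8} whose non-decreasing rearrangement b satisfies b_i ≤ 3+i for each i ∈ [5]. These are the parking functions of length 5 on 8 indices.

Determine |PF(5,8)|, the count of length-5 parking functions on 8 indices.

|PF(5,8)| = 4·9^4 = 4·6561 = 26244 [KW]
E.g. (1,3,3,2,3) → sorted (1,2,3,3,3): b_i ≤ 3+i ∀i, a PF.

26244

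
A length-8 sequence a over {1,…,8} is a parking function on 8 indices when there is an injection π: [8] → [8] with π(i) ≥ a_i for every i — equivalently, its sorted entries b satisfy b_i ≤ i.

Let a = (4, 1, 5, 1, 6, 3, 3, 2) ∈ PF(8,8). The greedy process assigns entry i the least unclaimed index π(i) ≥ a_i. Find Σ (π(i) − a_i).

Σπ = 36 ({1..8} each once); Σa = 4+1+5+1+6+3+3+2 = 25; disp = 36−25 = 11.

11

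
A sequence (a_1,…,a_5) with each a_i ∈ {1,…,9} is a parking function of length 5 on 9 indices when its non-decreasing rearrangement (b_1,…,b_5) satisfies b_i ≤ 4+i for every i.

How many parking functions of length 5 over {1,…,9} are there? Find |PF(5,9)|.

50000

#PF = 5·10^4 = 5·10000 = 50000 (Pollak)
E.g. (8,3,4,2,5) → sorted (2,3,4,5,8): b_i ≤ 4+i ∀i, a PF.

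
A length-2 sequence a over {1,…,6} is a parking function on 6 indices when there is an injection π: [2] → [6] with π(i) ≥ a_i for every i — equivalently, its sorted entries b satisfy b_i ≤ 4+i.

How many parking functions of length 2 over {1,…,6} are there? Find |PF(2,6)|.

35

|PF(2,6)| = (6−2+1)·(6+1)^(2−1) = 5×7 = 35 (Pollak)
One tuple (3,5) → sorted (3,5): b_i ≤ 4+i ∀i, a PF.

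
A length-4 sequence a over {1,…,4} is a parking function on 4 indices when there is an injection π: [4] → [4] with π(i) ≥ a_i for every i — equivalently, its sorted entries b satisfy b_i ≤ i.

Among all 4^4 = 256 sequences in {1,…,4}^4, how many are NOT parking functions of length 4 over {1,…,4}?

131

|PF| = (5−4)·5^(4−1) = 1×125 = 125 (Konheim–Weiss)
One tuple (4,3,2,4) → sorted (2,3,4,4): b_1=2>1, not a PF.
4^4 − 125 = 256 − 125 = 131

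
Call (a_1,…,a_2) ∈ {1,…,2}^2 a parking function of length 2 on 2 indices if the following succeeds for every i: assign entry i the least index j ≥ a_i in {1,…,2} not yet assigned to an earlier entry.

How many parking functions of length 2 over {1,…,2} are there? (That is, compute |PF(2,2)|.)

3

|PF(2,2)| = 1·3^1 = 1 · 3 = 3
Check (1,1) → sorted (1,1): b_i ≤ i ∀i, a PF.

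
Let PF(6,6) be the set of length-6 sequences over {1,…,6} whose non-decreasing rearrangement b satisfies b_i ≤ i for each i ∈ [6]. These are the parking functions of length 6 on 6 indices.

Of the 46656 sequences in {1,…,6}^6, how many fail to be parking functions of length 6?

#PF = (6−6+1)·(6+1)^(6−1) = 1·16807 = 16807
Check (3,5,6,4,5,5) → sorted (3,4,5,5,5,6): b_1=3>1, not a PF.
6^6 − 16807 = 46656 − 16807 = 29849

29849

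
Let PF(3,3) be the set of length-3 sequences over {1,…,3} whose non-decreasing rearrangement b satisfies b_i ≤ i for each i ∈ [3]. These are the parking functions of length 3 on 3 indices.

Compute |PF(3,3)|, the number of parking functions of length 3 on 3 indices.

16

#PF = 1·4^2 = 1·16 = 16 [KW]
One tuple (1,1,1) → sorted (1,1,1): b_i ≤ i ∀i, a PF.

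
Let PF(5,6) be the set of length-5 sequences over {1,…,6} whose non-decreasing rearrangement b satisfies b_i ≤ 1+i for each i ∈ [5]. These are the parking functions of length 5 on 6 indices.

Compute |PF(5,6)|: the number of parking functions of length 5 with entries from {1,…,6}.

4802

#PF = (6+1−5)·(6+1)^{5−1} = 2·2401 = 4802 (Konheim–Weiss)
Check (2,2,2,2,5) → sorted (2,2,2,2,5): b_i ≤ 1+i ∀i, a PF.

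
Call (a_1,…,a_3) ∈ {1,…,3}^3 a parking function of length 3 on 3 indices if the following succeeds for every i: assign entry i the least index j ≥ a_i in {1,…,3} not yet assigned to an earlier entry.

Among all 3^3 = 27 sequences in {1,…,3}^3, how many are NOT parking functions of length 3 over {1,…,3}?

11

|PF(3,3)| = 1·4^2 = 1 · 16 = 16
Check (3,3,3) → sorted (3,3,3): b_1=3>1, not a PF.
Total 27; non-PF = 27−16 = 11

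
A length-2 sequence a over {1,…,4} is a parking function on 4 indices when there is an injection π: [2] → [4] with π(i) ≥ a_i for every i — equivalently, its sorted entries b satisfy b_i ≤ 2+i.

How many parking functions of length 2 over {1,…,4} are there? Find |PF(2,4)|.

|PF| = (4−2+1)·(4+1)^(2−1) = 3·5 = 15 [KW]
Check (3,3) → sorted (3,3): b_i ≤ 2+i ∀i, a PF.

15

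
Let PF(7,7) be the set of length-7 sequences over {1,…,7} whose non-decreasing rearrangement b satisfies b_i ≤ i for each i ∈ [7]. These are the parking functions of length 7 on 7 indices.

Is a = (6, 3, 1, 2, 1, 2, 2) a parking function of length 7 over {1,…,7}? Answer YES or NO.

Rearranged: b = (1, 1, 2, 2, 2, 3, 6).
  b_1=1 ≤ 1
  b_2=1 ≤ 2
  b_3=2 ≤ 3
  b_4=2 ≤ 4
  b_5=2 ≤ 5
  b_6=3 ≤ 6
  b_7=6 ≤ 7
All bounds hold ⇒ YES

YES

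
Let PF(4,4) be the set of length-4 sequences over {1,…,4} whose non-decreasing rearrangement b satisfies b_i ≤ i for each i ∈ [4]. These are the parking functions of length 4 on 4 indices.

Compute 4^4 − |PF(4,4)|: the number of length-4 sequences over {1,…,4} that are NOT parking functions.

#PF = (5−4)·5^(4−1) = 1 · 125 = 125 (Konheim–Weiss)
One tuple (4,1,3,3) → sorted (1,3,3,4): b_2=3>2, not a PF.
4^4 − 125 = 256 − 125 = 131

131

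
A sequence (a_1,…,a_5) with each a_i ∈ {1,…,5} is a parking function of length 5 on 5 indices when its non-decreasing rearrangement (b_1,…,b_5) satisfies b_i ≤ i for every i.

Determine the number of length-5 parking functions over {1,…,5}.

Count = (5+1−5)·(5+1)^{5−1} = 1 · 1296 = 1296
E.g. (1,1,4,4,3) → sorted (1,1,3,4,4): b_i ≤ i ∀i, a PF.

1296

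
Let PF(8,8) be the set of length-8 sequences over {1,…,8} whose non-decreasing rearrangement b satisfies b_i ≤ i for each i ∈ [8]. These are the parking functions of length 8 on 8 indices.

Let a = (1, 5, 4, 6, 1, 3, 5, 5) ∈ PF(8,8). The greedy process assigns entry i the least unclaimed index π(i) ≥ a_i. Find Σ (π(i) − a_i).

Σπ(i) = 1+…+8 = 36; Σa = 1+5+4+6+1+3+5+5 = 30; disp = 36−30 = 6.

6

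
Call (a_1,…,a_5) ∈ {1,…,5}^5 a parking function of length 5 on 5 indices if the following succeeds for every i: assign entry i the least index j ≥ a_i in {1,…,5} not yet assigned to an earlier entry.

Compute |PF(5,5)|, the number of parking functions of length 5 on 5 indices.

1296

|PF(5,5)| = 1·6^4 = 1·1296 = 1296 [KW]
Check (1,2,1,2,5) → sorted (1,1,2,2,5): b_i ≤ i ∀i, a PF.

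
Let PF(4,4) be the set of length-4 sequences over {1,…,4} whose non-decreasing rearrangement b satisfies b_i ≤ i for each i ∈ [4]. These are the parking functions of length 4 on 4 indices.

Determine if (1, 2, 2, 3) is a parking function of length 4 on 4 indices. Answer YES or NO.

Order a: b = (1, 2, 2, 3).
  b_1=1 ≤ 1
  b_2=2 ≤ 2
  b_3=2 ≤ 3
  b_4=3 ≤ 4
All bounds hold ⇒ YES

YES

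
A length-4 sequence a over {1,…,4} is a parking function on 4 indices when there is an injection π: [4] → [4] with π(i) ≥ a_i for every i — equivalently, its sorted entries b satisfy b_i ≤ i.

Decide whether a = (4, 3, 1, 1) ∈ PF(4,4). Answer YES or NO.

Order a: b = (1, 1, 3, 4).
  b_1=1 ≤ 1
  b_2=1 ≤ 2
  b_3=3 ≤ 3
  b_4=4 ≤ 4
All bounds hold ⇒ YES

YES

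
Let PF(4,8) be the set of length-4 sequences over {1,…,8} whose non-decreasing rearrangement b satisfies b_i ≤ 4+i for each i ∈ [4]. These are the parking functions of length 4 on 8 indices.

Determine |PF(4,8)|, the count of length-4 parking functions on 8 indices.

3645

|PF| = 5·9^3 = 5·729 = 3645 [KW]
E.g. (5,5,8,3) → sorted (3,5,5,8): b_i ≤ 4+i ∀i, a PF.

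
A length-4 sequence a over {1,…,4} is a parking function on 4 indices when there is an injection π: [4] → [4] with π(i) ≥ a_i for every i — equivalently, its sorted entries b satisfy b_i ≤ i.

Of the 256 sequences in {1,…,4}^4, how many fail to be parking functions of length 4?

#PF = (5−4)·5^(4−1) = 1×125 = 125 (Konheim–Weiss)
Check (3,4,2,2) → sorted (2,2,3,4): b_1=2>1, not a PF.
4^4 − 125 = 256 − 125 = 131

131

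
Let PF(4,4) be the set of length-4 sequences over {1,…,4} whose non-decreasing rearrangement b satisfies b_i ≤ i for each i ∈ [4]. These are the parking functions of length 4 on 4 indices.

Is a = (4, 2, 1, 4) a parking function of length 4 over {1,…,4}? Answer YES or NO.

Order a: b = (1, 2, 4, 4).
  b_1=1 ≤ 1
  b_2=2 ≤ 2
  b_3=4 > 3
  fails at i=3 ⇒ NO

NO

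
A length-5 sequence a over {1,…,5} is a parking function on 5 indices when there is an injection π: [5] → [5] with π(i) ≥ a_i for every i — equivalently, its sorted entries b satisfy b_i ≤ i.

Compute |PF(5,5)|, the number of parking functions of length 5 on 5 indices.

1296

Count = (5+1−5)·(5+1)^{5−1} = 1×1296 = 1296
Check (5,4,1,2,1) → sorted (1,1,2,4,5): b_i ≤ i ∀i, a PF.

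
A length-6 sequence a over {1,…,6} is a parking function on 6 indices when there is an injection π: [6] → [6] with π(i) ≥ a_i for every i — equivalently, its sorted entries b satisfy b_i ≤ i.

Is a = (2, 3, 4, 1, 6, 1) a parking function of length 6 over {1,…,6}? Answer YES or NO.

YES

Order a: b = (1, 1, 2, 3, 4, 6).
  b_1=1 ≤ 1
  b_2=1 ≤ 2
  b_3=2 ≤ 3
  b_4=3 ≤ 4
  b_5=4 ≤ 5
  b_6=6 ≤ 6
All bounds hold ⇒ YES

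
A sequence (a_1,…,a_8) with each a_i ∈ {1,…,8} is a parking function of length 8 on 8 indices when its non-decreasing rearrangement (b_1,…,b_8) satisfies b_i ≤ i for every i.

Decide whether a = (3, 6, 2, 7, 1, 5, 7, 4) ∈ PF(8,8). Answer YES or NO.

YES

Rearranged: b = (1, 2, 3, 4, 5, 6, 7, 7).
  b_1=1 ≤ 1
  b_2=2 ≤ 2
  b_3=3 ≤ 3
  b_4=4 ≤ 4
  b_5=5 ≤ 5
  b_6=6 ≤ 6
  b_7=7 ≤ 7
  b_8=7 ≤ 8
All bounds hold ⇒ YES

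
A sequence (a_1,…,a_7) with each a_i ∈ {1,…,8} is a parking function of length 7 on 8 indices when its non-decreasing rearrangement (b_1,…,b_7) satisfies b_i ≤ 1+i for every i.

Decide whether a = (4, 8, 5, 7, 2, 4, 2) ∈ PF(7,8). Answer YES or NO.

YES

Rearranged: b = (2, 2, 4, 4, 5, 7, 8).
  b_1=2 ≤ 2
  b_2=2 ≤ 3
  b_3=4 ≤ 4
  b_4=4 ≤ 5
  b_5=5 ≤ 6
  b_6=7 ≤ 7
  b_7=8 ≤ 8
All bounds hold ⇒ YES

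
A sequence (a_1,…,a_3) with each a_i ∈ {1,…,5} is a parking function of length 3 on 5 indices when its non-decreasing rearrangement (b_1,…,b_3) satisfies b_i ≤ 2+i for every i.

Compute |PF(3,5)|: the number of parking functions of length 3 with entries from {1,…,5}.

108

|PF(3,5)| = (5−3+1)·(5+1)^(3−1) = 3 · 36 = 108
E.g. (4,1,4) → sorted (1,4,4): b_i ≤ 2+i ∀i, a PF.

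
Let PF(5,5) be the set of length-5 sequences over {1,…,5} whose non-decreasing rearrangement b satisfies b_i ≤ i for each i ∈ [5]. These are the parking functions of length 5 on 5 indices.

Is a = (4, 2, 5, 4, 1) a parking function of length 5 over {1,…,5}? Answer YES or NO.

Sorted: b = (1, 2, 4, 4, 5).
  b_1=1 ≤ 1
  b_2=2 ≤ 2
  b_3=4 > 3
  fails at i=3 ⇒ NO

NO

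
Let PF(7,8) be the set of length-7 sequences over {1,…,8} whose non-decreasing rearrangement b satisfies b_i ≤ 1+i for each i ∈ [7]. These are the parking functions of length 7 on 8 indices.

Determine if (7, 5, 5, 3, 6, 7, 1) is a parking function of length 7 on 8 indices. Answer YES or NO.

Rearranged: b = (1, 3, 5, 5, 6, 7, 7).
  b_1=1 ≤ 2
  b_2=3 ≤ 3
  b_3=5 > 4
  fails at i=3 ⇒ NO

NO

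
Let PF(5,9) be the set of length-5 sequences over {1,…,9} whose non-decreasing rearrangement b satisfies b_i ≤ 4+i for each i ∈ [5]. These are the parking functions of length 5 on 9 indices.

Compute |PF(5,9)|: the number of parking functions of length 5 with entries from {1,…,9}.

Count = (9+1−5)·(9+1)^{5−1} = 5×10000 = 50000 (Konheim–Weiss)
Example (6,4,1,8,8) → sorted (1,4,6,8,8): b_i ≤ 4+i ∀i, a PF.

50000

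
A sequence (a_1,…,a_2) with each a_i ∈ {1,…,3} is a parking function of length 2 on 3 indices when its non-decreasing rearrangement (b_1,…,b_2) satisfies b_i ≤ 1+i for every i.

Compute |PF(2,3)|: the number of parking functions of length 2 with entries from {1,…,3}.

|PF(2,3)| = 2·4^1 = 2×4 = 8 (Pollak)
One tuple (2,1) → sorted (1,2): b_i ≤ 1+i ∀i, a PF.

8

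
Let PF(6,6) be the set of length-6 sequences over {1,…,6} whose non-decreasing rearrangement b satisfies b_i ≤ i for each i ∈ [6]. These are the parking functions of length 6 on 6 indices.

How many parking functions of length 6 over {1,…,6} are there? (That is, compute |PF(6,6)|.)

|PF| = 1·7^5 = 1×16807 = 16807 (Konheim–Weiss)
Check (3,6,3,2,3,1) → sorted (1,2,3,3,3,6): b_i ≤ i ∀i, a PF.

16807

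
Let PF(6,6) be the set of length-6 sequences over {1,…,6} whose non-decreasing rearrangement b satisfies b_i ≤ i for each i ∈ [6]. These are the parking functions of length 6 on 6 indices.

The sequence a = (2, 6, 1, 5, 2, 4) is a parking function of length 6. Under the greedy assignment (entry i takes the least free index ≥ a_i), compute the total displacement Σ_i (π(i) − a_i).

Σπ = 6·7/2 = 21 (π permutes [6]); Σa = 2+6+1+5+2+4 = 20; disp = 21−20 = 1.

1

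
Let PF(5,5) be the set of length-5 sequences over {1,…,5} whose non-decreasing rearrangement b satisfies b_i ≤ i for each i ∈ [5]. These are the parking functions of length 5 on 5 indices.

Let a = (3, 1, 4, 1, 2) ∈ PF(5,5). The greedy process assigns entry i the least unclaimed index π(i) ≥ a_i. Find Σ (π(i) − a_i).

4

Σπ = 5·6/2 = 15 (π permutes [5]); Σa = 3+1+4+1+2 = 11; disp = 15−11 = 4.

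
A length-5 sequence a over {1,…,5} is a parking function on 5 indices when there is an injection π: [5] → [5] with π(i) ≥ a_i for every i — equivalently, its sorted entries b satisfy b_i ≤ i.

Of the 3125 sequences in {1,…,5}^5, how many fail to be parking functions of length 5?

Count = 1·6^4 = 1·1296 = 1296 (Konheim–Weiss)
E.g. (2,5,2,5,2) → sorted (2,2,2,5,5): b_1=2>1, not a PF.
So 3125 − 1296 = 1829 fail.

1829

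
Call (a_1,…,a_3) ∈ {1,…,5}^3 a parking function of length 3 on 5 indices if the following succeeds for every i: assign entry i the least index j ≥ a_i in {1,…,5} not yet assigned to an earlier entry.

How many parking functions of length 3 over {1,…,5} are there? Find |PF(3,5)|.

|PF| = (5−3+1)·(5+1)^(3−1) = 3 · 36 = 108 (Pollak)
Check (2,3,3) → sorted (2,3,3): b_i ≤ 2+i ∀i, a PF.

108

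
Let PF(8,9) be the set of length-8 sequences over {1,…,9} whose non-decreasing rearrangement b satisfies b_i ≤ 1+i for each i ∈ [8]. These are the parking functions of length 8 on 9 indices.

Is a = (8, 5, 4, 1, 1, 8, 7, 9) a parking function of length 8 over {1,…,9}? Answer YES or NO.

NO

Order a: b = (1, 1, 4, 5, 7, 8, 8, 9).
  b_1=1 ≤ 2
  b_2=1 ≤ 3
  b_3=4 ≤ 4
  b_4=5 ≤ 5
  b_5=7 > 6
  fails at i=5 ⇒ NO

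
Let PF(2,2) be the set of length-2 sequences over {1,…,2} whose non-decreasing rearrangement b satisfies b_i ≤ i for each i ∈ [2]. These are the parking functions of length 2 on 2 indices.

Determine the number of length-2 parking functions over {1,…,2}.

|PF(2,2)| = (2−2+1)·(2+1)^(2−1) = 1 · 3 = 3 (Konheim–Weiss)
Example (1,1) → sorted (1,1): b_i ≤ i ∀i, a PF.

3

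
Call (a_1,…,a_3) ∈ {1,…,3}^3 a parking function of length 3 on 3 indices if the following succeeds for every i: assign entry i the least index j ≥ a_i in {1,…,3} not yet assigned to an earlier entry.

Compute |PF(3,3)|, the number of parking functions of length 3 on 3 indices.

#PF = (4−3)·4^(3−1) = 1·16 = 16 (Konheim–Weiss)
Check (3,2,1) → sorted (1,2,3): b_i ≤ i ∀i, a PF.

16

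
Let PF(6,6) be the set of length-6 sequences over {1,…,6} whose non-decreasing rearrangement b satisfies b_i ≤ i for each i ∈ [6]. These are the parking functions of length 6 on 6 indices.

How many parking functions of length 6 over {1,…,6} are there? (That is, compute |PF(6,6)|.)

16807

|PF(6,6)| = 1·7^5 = 1×16807 = 16807 (Pollak)
One tuple (5,5,1,2,3,1) → sorted (1,1,2,3,5,5): b_i ≤ i ∀i, a PF.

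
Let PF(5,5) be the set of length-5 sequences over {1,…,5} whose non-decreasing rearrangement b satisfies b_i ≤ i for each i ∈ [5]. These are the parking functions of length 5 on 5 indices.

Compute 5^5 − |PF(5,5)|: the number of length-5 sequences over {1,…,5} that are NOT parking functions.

1829

|PF(5,5)| = (5+1−5)·(5+1)^{5−1} = 1×1296 = 1296 (Pollak)
Example (5,2,2,5,3) → sorted (2,2,3,5,5): b_1=2>1, not a PF.
So 3125 − 1296 = 1829 fail.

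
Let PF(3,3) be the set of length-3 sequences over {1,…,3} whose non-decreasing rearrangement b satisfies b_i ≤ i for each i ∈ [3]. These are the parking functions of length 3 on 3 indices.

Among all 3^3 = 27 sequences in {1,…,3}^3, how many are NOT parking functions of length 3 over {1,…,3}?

Count = (3+1−3)·(3+1)^{3−1} = 1·16 = 16 [KW]
Check (2,3,2) → sorted (2,2,3): b_1=2>1, not a PF.
So 27 − 16 = 11 fail.

11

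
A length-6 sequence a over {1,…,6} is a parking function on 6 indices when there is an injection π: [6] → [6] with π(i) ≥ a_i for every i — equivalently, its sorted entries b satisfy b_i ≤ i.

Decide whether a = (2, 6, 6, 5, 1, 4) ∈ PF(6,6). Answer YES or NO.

NO

Order a: b = (1, 2, 4, 5, 6, 6).
  b_1=1 ≤ 1
  b_2=2 ≤ 2
  b_3=4 > 3
  fails at i=3 ⇒ NO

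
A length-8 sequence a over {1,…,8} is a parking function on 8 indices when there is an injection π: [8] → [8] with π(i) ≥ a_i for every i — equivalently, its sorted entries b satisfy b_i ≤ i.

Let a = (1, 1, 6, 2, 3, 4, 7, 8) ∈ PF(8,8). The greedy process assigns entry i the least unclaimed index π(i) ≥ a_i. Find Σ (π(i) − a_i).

Σπ = 36 ({1..8} each once); Σa = 1+1+6+2+3+4+7+8 = 32; disp = 36−32 = 4.

4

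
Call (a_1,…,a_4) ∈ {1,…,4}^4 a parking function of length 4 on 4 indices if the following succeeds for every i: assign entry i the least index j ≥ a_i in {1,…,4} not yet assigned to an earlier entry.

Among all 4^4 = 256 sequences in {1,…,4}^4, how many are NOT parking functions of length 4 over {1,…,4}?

131

Count = (5−4)·5^(4−1) = 1×125 = 125 (Pollak)
One tuple (2,4,4,3) → sorted (2,3,4,4): b_1=2>1, not a PF.
4^4 − 125 = 256 − 125 = 131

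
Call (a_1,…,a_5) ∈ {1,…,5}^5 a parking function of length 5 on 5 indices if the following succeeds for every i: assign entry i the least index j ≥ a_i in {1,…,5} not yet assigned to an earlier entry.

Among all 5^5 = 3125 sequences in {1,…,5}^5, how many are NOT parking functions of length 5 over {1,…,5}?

|PF(5,5)| = (6−5)·6^(5−1) = 1×1296 = 1296 (Pollak)
E.g. (5,3,3,3,4) → sorted (3,3,3,4,5): b_1=3>1, not a PF.
5^5 − 1296 = 3125 − 1296 = 1829

1829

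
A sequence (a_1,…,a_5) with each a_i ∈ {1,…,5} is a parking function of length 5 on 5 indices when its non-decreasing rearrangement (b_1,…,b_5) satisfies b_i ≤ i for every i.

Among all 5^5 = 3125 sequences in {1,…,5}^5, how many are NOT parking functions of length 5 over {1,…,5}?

1829

#PF = 1·6^4 = 1×1296 = 1296 [KW]
Example (5,4,4,5,5) → sorted (4,4,5,5,5): b_1=4>1, not a PF.
So 3125 − 1296 = 1829 fail.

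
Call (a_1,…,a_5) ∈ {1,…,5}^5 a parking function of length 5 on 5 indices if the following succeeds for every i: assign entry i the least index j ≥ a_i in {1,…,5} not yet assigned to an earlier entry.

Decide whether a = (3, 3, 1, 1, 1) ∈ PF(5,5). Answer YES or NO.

YES

Rearranged: b = (1, 1, 1, 3, 3).
  b_1=1 ≤ 1
  b_2=1 ≤ 2
  b_3=1 ≤ 3
  b_4=3 ≤ 4
  b_5=3 ≤ 5
All bounds hold ⇒ YES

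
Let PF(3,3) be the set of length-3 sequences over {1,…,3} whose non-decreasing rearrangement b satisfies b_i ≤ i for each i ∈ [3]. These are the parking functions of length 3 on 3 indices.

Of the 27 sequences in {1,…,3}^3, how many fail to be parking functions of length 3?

11

|PF| = (4−3)·4^(3−1) = 1×16 = 16 (Pollak)
One tuple (2,2,2) → sorted (2,2,2): b_1=2>1, not a PF.
3^3 − 16 = 27 − 16 = 11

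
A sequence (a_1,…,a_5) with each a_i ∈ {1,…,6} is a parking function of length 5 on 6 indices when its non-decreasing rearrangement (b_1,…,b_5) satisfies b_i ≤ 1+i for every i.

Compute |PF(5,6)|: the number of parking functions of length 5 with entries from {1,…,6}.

4802

#PF = (7−5)·7^(5−1) = 2·2401 = 4802 (Pollak)
Check (1,4,6,1,2) → sorted (1,1,2,4,6): b_i ≤ 1+i ∀i, a PF.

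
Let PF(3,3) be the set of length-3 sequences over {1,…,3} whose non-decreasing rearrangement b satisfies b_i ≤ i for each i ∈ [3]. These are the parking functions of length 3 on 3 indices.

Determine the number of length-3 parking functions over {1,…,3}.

16

|PF(3,3)| = 1·4^2 = 1×16 = 16 (Konheim–Weiss)
Check (3,2,1) → sorted (1,2,3): b_i ≤ i ∀i, a PF.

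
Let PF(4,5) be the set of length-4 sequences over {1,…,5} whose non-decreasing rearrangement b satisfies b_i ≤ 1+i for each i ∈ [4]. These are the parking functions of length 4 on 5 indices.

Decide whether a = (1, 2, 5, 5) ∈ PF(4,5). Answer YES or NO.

Order a: b = (1, 2, 5, 5).
  b_1=1 ≤ 2
  b_2=2 ≤ 3
  b_3=5 > 4
  fails at i=3 ⇒ NO

NO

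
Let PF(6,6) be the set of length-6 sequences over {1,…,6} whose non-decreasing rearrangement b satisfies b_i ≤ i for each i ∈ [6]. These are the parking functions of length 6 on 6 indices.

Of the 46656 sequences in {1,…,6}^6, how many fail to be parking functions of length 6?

|PF| = 1·7^5 = 1 · 16807 = 16807 (Konheim–Weiss)
E.g. (5,3,5,3,4,2) → sorted (2,3,3,4,5,5): b_1=2>1, not a PF.
6^6 − 16807 = 46656 − 16807 = 29849

29849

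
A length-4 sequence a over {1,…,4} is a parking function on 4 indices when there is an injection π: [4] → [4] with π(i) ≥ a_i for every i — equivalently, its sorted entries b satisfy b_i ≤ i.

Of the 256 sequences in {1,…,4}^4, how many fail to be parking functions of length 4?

|PF(4,4)| = (4−4+1)·(4+1)^(4−1) = 1×125 = 125 [KW]
Check (3,3,3,4) → sorted (3,3,3,4): b_1=3>1, not a PF.
Total 256; non-PF = 256−125 = 131

131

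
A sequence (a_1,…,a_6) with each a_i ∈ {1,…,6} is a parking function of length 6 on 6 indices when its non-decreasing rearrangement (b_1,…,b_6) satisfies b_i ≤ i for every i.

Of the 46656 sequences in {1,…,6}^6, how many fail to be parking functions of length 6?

29849

|PF(6,6)| = (7−6)·7^(6−1) = 1·16807 = 16807
Check (6,4,4,3,6,3) → sorted (3,3,4,4,6,6): b_1=3>1, not a PF.
So 46656 − 16807 = 29849 fail.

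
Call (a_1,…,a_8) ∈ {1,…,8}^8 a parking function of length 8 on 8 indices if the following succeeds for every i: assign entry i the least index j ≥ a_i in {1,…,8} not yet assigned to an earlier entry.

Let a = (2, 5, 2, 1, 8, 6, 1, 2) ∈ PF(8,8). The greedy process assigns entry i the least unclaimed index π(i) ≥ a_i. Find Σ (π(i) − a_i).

9

Σπ = 8·9/2 = 36 (π permutes [8]); Σa = 2+5+2+1+8+6+1+2 = 27; disp = 36−27 = 9.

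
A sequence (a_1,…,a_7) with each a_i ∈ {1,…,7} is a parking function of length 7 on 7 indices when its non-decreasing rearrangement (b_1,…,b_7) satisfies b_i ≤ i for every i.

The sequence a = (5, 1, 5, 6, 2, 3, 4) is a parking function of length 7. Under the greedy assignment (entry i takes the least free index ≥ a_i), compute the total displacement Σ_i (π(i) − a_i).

Σπ = 7·8/2 = 28 (π permutes [7]); Σa = 5+1+5+6+2+3+4 = 26; disp = 28−26 = 2.

2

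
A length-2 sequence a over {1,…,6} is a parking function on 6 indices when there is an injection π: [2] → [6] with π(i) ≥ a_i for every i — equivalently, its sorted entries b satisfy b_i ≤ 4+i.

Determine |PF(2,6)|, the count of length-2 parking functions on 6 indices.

35

|PF| = 5·7^1 = 5×7 = 35 (Konheim–Weiss)
One tuple (5,3) → sorted (3,5): b_i ≤ 4+i ∀i, a PF.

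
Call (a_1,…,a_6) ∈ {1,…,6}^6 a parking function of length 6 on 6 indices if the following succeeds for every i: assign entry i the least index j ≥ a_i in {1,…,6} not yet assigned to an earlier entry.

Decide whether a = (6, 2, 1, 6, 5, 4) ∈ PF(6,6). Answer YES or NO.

Sorted: b = (1, 2, 4, 5, 6, 6).
  b_1=1 ≤ 1
  b_2=2 ≤ 2
  b_3=4 > 3
  fails at i=3 ⇒ NO

NO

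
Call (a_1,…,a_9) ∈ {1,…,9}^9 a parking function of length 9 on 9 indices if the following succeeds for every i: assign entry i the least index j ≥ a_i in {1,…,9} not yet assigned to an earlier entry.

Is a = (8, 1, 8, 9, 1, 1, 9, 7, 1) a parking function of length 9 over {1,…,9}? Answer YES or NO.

Sorted: b = (1, 1, 1, 1, 7, 8, 8, 9, 9).
  b_1=1 ≤ 1
  b_2=1 ≤ 2
  b_3=1 ≤ 3
  b_4=1 ≤ 4
  b_5=7 > 5
  fails at i=5 ⇒ NO

NO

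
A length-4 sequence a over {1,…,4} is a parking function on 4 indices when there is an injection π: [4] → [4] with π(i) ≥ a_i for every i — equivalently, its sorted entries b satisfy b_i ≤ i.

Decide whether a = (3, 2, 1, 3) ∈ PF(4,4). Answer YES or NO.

YES

Rearranged: b = (1, 2, 3, 3).
  b_1=1 ≤ 1
  b_2=2 ≤ 2
  b_3=3 ≤ 3
  b_4=3 ≤ 4
All bounds hold ⇒ YES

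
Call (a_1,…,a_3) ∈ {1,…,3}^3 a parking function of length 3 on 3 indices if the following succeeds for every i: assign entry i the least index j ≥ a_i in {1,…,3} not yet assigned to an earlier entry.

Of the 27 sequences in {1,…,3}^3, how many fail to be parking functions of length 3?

|PF(3,3)| = 1·4^2 = 1×16 = 16 (Konheim–Weiss)
Example (3,3,2) → sorted (2,3,3): b_1=2>1, not a PF.
3^3 − 16 = 27 − 16 = 11

11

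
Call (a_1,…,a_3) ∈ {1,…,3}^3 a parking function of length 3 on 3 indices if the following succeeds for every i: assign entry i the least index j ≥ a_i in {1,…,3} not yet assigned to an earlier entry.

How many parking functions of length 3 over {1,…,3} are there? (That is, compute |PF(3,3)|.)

|PF(3,3)| = (4−3)·4^(3−1) = 1 · 16 = 16
Example (1,1,3) → sorted (1,1,3): b_i ≤ i ∀i, a PF.

16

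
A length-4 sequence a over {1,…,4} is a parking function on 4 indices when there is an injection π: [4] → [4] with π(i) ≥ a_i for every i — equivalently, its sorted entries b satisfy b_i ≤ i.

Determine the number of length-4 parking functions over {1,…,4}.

|PF| = (4+1−4)·(4+1)^{4−1} = 1·125 = 125 (Pollak)
E.g. (4,1,2,3) → sorted (1,2,3,4): b_i ≤ i ∀i, a PF.

125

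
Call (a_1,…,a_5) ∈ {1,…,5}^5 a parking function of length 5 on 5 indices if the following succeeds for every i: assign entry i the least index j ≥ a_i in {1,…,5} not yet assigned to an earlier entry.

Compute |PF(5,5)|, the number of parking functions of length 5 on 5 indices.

1296

#PF = (6−5)·6^(5−1) = 1·1296 = 1296 [KW]
E.g. (1,2,1,5,2) → sorted (1,1,2,2,5): b_i ≤ i ∀i, a PF.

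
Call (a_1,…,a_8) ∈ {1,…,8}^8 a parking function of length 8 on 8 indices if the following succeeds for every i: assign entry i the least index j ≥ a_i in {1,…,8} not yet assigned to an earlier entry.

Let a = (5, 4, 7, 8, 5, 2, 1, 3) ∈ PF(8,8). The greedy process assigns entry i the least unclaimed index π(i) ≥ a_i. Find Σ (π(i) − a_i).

Σπ(i) = 1+…+8 = 36; Σa = 5+4+7+8+5+2+1+3 = 35; disp = 36−35 = 1.

1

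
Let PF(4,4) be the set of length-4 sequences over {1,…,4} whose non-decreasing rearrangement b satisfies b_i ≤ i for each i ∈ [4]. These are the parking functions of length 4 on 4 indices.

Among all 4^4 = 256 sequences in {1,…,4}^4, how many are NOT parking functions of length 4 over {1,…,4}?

#PF = (5−4)·5^(4−1) = 1 · 125 = 125
One tuple (4,3,4,3) → sorted (3,3,4,4): b_1=3>1, not a PF.
4^4 − 125 = 256 − 125 = 131

131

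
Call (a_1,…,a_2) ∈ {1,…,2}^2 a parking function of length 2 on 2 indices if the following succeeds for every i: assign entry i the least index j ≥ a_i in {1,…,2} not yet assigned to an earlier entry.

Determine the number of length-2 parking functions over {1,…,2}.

3

|PF(2,2)| = 1·3^1 = 1 · 3 = 3 (Konheim–Weiss)
E.g. (2,1) → sorted (1,2): b_i ≤ i ∀i, a PF.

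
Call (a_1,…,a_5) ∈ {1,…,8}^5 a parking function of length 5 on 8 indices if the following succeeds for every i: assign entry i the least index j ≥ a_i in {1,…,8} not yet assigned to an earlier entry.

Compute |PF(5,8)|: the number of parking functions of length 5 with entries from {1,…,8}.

26244

#PF = (8−5+1)·(8+1)^(5−1) = 4×6561 = 26244 (Konheim–Weiss)
Example (7,8,3,1,6) → sorted (1,3,6,7,8): b_i ≤ 3+i ∀i, a PF.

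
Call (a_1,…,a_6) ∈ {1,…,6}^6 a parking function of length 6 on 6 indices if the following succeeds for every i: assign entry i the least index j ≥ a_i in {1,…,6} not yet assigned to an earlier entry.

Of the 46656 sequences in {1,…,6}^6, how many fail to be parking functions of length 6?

29849

|PF| = (7−6)·7^(6−1) = 1×16807 = 16807 (Pollak)
Example (3,6,6,4,5,6) → sorted (3,4,5,6,6,6): b_1=3>1, not a PF.
So 46656 − 16807 = 29849 fail.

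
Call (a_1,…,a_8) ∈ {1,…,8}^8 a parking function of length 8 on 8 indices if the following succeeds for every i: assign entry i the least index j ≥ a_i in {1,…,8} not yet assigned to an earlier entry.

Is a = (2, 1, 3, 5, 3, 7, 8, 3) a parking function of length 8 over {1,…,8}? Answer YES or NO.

Sorted: b = (1, 2, 3, 3, 3, 5, 7, 8).
  b_1=1 ≤ 1
  b_2=2 ≤ 2
  b_3=3 ≤ 3
  b_4=3 ≤ 4
  b_5=3 ≤ 5
  b_6=5 ≤ 6
  b_7=7 ≤ 7
  b_8=8 ≤ 8
All bounds hold ⇒ YES

YES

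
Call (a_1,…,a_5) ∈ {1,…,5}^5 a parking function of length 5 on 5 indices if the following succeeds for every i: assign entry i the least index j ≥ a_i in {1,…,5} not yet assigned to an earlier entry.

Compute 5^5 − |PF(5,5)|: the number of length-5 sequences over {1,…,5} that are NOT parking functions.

|PF(5,5)| = 1·6^4 = 1×1296 = 1296 [KW]
Example (3,4,2,4,5) → sorted (2,3,4,4,5): b_1=2>1, not a PF.
So 3125 − 1296 = 1829 fail.

1829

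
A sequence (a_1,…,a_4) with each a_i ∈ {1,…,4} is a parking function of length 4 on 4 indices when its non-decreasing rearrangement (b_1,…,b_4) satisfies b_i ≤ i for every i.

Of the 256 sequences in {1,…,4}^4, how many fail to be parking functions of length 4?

131

Count = (4−4+1)·(4+1)^(4−1) = 1·125 = 125 [KW]
Example (4,4,1,4) → sorted (1,4,4,4): b_2=4>2, not a PF.
4^4 − 125 = 256 − 125 = 131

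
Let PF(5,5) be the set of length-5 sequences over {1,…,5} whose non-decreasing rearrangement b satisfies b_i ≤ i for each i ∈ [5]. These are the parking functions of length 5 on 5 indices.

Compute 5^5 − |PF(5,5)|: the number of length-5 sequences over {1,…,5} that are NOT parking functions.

|PF| = 1·6^4 = 1·1296 = 1296
One tuple (5,5,5,5,4) → sorted (4,5,5,5,5): b_1=4>1, not a PF.
Total 3125; non-PF = 3125−1296 = 1829

1829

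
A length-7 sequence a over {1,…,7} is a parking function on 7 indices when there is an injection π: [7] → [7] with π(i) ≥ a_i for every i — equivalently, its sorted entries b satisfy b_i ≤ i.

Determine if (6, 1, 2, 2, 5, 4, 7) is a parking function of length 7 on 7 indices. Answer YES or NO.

Order a: b = (1, 2, 2, 4, 5, 6, 7).
  b_1=1 ≤ 1
  b_2=2 ≤ 2
  b_3=2 ≤ 3
  b_4=4 ≤ 4
  b_5=5 ≤ 5
  b_6=6 ≤ 6
  b_7=7 ≤ 7
All bounds hold ⇒ YES

YES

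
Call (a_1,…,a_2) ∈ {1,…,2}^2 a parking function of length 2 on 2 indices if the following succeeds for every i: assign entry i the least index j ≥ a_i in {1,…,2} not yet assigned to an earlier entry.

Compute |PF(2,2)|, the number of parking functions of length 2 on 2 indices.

3

#PF = (3−2)·3^(2−1) = 1·3 = 3 [KW]
E.g. (2,1) → sorted (1,2): b_i ≤ i ∀i, a PF.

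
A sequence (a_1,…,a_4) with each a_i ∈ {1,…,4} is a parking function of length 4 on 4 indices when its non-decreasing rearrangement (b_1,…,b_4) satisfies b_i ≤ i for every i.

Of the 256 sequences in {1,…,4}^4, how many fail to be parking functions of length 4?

131

|PF| = (4+1−4)·(4+1)^{4−1} = 1×125 = 125 [KW]
Example (4,4,1,4) → sorted (1,4,4,4): b_2=4>2, not a PF.
4^4 − 125 = 256 − 125 = 131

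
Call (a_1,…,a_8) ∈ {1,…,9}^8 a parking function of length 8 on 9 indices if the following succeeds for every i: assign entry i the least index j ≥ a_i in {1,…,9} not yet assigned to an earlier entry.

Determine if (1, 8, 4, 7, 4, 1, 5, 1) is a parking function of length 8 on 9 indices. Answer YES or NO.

YES

Sorted: b = (1, 1, 1, 4, 4, 5, 7, 8).
  b_1=1 ≤ 2
  b_2=1 ≤ 3
  b_3=1 ≤ 4
  b_4=4 ≤ 5
  b_5=4 ≤ 6
  b_6=5 ≤ 7
  b_7=7 ≤ 8
  b_8=8 ≤ 9
All bounds hold ⇒ YES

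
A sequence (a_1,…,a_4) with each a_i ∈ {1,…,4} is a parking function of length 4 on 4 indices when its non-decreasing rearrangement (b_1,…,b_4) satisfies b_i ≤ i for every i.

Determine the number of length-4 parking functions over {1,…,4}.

125

Count = (4+1−4)·(4+1)^{4−1} = 1×125 = 125 (Pollak)
One tuple (4,2,1,2) → sorted (1,2,2,4): b_i ≤ i ∀i, a PF.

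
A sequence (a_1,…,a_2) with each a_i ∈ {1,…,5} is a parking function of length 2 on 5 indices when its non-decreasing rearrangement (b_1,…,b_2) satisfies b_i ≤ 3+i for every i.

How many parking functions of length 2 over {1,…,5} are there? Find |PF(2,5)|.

|PF| = 4·6^1 = 4·6 = 24 (Pollak)
E.g. (2,2) → sorted (2,2): b_i ≤ 3+i ∀i, a PF.

24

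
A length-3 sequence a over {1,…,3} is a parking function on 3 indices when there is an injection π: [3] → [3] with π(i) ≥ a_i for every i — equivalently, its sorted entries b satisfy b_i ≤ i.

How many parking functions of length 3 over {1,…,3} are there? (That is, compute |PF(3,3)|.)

|PF(3,3)| = (4−3)·4^(3−1) = 1×16 = 16 (Konheim–Weiss)
E.g. (2,2,1) → sorted (1,2,2): b_i ≤ i ∀i, a PF.

16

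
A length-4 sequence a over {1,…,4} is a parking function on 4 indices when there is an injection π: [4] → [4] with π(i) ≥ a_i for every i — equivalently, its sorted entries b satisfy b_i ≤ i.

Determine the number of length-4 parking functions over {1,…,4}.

125

Count = 1·5^3 = 1×125 = 125 (Konheim–Weiss)
One tuple (2,3,1,2) → sorted (1,2,2,3): b_i ≤ i ∀i, a PF.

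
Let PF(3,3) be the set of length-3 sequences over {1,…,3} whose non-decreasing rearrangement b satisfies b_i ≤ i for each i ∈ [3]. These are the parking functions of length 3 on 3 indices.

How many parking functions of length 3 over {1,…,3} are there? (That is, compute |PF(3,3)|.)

16

#PF = (4−3)·4^(3−1) = 1·16 = 16 [KW]
Check (2,3,1) → sorted (1,2,3): b_i ≤ i ∀i, a PF.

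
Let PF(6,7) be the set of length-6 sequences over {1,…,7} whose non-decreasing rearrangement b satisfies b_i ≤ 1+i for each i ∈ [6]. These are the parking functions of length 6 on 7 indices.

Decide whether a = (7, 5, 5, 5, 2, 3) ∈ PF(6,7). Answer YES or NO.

Sorted: b = (2, 3, 5, 5, 5, 7).
  b_1=2 ≤ 2
  b_2=3 ≤ 3
  b_3=5 > 4
  fails at i=3 ⇒ NO

NO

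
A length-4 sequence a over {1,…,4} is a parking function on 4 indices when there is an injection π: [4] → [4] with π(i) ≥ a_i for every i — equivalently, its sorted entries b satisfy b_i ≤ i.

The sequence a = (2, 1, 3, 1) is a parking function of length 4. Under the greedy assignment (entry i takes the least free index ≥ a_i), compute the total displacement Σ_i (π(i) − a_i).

Σπ = 10 ({1..4} each once); Σa = 2+1+3+1 = 7; disp = 10−7 = 3.

3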